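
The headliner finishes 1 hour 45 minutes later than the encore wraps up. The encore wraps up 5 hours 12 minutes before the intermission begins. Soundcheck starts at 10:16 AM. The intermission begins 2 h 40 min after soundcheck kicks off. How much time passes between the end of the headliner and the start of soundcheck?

47 minutes

The intermission starts at 10:16 AM + 160 min = 12:56 PM.
The encore ends at 12:56 PM − 312 min = 7:44 AM.
The headliner ends at 7:44 AM + 105 min = 9:29 AM.
From 9:29 AM to 10:16 AM is 47 minutes.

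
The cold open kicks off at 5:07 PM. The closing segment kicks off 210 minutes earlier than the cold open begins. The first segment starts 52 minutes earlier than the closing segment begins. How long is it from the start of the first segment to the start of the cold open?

The closing segment starts at 5:07 PM − 210 min = 1:37 PM.
The first segment starts at 1:37 PM − 52 min = 12:45 PM.
From 12:45 PM to 5:07 PM is 4 h 22 min.

4 h 22 min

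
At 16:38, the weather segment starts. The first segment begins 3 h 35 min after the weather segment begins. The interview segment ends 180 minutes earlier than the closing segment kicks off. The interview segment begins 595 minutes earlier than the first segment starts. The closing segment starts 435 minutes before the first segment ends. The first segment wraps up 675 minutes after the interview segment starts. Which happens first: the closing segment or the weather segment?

The first segment starts at 16:38 + 215 min = 20:13.
The interview segment starts at 20:13 − 595 min = 10:18.
The first segment ends at 10:18 + 675 min = 21:33.
The closing segment starts at 21:33 − 435 min = 14:18.
The closing segment starts at 14:18 and the weather segment starts at 16:38, so the closing segment is first.

the closing segment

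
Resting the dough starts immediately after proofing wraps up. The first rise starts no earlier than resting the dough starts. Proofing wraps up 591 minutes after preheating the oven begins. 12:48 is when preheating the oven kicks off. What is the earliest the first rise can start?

22:39

Proofing ends at 12:48 + 591 min = 22:39.
So resting the dough starts at 22:39.
The first rise is bounded by resting the dough, so the earliest it can start is 22:39.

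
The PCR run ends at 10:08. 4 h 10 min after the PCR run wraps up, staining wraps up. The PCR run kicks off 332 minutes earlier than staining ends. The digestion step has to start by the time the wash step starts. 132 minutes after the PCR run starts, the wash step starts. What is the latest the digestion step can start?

10:58

Staining ends at 10:08 + 250 min = 14:18.
The PCR run starts at 14:18 − 332 min = 08:46.
The wash step starts at 08:46 + 132 min = 10:58.
The digestion step is bounded by the wash step, so the latest it can start is 10:58.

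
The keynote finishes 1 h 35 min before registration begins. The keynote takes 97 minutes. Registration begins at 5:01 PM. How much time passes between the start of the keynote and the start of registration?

192 minutes

The keynote ends at 5:01 PM − 95 min = 3:26 PM.
The keynote starts at 3:26 PM − 97 min = 1:49 PM.
From 1:49 PM to 5:01 PM is 192 minutes.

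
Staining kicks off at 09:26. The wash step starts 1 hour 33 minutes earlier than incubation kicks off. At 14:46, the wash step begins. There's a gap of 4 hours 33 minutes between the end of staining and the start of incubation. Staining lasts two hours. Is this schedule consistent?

No

Staining ends at 09:26 + 120 min = 11:26.
Incubation starts at 11:26 + 273 min = 15:59.
The wash step starts at 15:59 − 93 min = 14:26.
But the wash step is also said to start at 14:46 — a 20-minute conflict.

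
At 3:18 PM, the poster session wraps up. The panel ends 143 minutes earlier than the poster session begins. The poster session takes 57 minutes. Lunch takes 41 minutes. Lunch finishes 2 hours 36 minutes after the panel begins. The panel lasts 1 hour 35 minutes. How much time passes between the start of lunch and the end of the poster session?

The poster session starts at 3:18 PM − 57 min = 2:21 PM.
The panel ends at 2:21 PM − 143 min = 11:58 AM.
The panel starts at 11:58 AM − 95 min = 10:23 AM.
Lunch ends at 10:23 AM + 156 min = 12:59 PM.
Lunch starts at 12:59 PM − 41 min = 12:18 PM.
From 12:18 PM to 3:18 PM is 3 hours.

3 hours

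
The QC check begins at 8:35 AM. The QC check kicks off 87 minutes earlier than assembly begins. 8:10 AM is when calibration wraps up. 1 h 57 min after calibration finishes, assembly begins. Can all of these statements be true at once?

No

Assembly starts at 8:10 AM + 117 min = 10:07 AM.
The QC check starts at 10:07 AM − 87 min = 8:40 AM.
But the QC check is also said to start at 8:35 AM — a 5-minute conflict.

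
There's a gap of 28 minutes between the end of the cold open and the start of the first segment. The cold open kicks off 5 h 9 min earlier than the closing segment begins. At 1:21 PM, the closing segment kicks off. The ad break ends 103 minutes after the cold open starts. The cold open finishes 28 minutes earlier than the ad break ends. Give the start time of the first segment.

9:55 AM

The cold open starts at 1:21 PM − 309 min = 8:12 AM.
The ad break ends at 8:12 AM + 103 min = 9:55 AM.
The cold open ends at 9:55 AM − 28 min = 9:27 AM.
The first segment starts at 9:27 AM + 28 min = 9:55 AM.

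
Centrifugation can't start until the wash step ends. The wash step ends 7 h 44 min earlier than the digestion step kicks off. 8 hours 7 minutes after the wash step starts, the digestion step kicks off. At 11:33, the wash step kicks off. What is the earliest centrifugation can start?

The digestion step starts at 11:33 + 487 min = 19:40.
The wash step ends at 19:40 − 464 min = 11:56.
Centrifugation is bounded by the wash step, so the earliest it can start is 11:56.

11:56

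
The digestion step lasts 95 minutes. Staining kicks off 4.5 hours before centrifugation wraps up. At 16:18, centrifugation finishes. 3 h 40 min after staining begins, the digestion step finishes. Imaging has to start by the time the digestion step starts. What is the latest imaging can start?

13:53

Staining starts at 16:18 − 270 min = 11:48.
The digestion step ends at 11:48 + 220 min = 15:28.
The digestion step starts at 15:28 − 95 min = 13:53.
Imaging is bounded by the digestion step, so the latest it can start is 13:53.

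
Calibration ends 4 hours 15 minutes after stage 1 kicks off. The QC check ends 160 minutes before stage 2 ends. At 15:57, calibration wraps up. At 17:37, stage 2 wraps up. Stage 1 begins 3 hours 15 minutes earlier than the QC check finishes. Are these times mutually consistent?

The QC check ends at 17:37 − 160 min = 14:57.
Stage 1 starts at 14:57 − 195 min = 11:42.
Calibration ends at 11:42 + 255 min = 15:57.
That matches the stated 15:57, so the schedule is consistent.

Yes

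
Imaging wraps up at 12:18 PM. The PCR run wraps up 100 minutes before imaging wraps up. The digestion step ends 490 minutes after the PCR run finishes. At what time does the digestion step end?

The PCR run ends at 12:18 PM − 100 min = 10:38 AM.
The digestion step ends at 10:38 AM + 490 min = 6:48 PM.

6:48 PM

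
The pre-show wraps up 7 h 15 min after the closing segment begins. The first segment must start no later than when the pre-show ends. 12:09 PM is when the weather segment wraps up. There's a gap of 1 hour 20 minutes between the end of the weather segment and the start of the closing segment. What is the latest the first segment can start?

The closing segment starts at 12:09 PM + 80 min = 1:29 PM.
The pre-show ends at 1:29 PM + 435 min = 8:44 PM.
The first segment is bounded by the pre-show, so the latest it can start is 8:44 PM.

8:44 PM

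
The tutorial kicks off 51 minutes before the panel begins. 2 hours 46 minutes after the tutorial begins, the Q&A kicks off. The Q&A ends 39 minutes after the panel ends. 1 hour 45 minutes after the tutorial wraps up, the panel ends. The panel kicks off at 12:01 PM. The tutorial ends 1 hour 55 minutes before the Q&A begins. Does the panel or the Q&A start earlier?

the panel

The tutorial starts at 12:01 PM − 51 min = 11:10 AM.
The Q&A starts at 11:10 AM + 166 min = 1:56 PM.
The panel starts at 12:01 PM and the Q&A starts at 1:56 PM, so the panel is first.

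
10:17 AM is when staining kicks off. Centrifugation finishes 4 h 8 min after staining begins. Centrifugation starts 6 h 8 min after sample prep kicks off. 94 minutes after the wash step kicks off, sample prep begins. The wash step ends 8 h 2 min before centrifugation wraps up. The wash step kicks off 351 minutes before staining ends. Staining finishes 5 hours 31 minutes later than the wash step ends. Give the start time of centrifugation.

1:45 PM

Centrifugation ends at 10:17 AM + 248 min = 2:25 PM.
The wash step ends at 2:25 PM − 482 min = 6:23 AM.
Staining ends at 6:23 AM + 331 min = 11:54 AM.
The wash step starts at 11:54 AM − 351 min = 6:03 AM.
Sample prep starts at 6:03 AM + 94 min = 7:37 AM.
Centrifugation starts at 7:37 AM + 368 min = 1:45 PM.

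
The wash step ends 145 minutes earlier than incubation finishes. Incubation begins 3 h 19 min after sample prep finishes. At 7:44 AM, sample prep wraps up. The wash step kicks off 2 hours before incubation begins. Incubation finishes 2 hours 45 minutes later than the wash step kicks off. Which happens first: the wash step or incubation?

the wash step

Incubation starts at 7:44 AM + 199 min = 11:03 AM.
The wash step starts at 11:03 AM − 120 min = 9:03 AM.
The wash step starts at 9:03 AM and incubation starts at 11:03 AM, so the wash step is first.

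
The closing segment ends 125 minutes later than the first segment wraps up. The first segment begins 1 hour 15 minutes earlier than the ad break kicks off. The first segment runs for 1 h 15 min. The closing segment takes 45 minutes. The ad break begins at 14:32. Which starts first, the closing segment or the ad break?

the ad break

The first segment starts at 14:32 − 75 min = 13:17.
The first segment ends at 13:17 + 75 min = 14:32.
The closing segment ends at 14:32 + 125 min = 16:37.
The closing segment starts at 16:37 − 45 min = 15:52.
The closing segment starts at 15:52 and the ad break starts at 14:32, so the ad break is first.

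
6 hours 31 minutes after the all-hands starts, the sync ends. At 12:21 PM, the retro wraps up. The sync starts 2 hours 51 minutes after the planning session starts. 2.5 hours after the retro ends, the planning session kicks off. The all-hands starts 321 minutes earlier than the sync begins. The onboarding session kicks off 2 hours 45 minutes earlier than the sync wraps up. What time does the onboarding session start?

4:07 PM

The planning session starts at 12:21 PM + 150 min = 2:51 PM.
The sync starts at 2:51 PM + 171 min = 5:42 PM.
The all-hands starts at 5:42 PM − 321 min = 12:21 PM.
The sync ends at 12:21 PM + 391 min = 6:52 PM.
The onboarding session starts at 6:52 PM − 165 min = 4:07 PM.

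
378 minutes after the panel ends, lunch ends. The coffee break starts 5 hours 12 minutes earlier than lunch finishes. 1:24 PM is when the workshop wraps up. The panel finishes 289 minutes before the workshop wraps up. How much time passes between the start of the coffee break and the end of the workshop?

The panel ends at 1:24 PM − 289 min = 8:35 AM.
Lunch ends at 8:35 AM + 378 min = 2:53 PM.
The coffee break starts at 2:53 PM − 312 min = 9:41 AM.
From 9:41 AM to 1:24 PM is 3 h 43 min.

3 h 43 min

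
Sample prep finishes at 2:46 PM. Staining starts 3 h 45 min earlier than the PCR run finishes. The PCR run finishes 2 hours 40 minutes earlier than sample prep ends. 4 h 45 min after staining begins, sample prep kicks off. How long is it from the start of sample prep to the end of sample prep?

100 minutes

The PCR run ends at 2:46 PM − 160 min = 12:06 PM.
Staining starts at 12:06 PM − 225 min = 8:21 AM.
Sample prep starts at 8:21 AM + 285 min = 1:06 PM.
From 1:06 PM to 2:46 PM is 100 minutes.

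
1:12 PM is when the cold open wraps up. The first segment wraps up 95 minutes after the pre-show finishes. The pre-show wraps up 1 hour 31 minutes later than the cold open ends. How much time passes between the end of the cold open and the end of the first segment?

The pre-show ends at 1:12 PM + 91 min = 2:43 PM.
The first segment ends at 2:43 PM + 95 min = 4:18 PM.
From 1:12 PM to 4:18 PM is 3 hours 6 minutes.

3 hours 6 minutes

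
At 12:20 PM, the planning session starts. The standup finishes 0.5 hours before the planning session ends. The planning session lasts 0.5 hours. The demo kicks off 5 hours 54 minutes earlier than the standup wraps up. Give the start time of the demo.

6:26 AM

The planning session ends at 12:20 PM + 30 min = 12:50 PM.
The standup ends at 12:50 PM − 30 min = 12:20 PM.
The demo starts at 12:20 PM − 354 min = 6:26 AM.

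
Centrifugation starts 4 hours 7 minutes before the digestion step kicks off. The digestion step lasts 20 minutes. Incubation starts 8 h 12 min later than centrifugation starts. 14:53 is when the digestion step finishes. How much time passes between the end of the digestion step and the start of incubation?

The digestion step starts at 14:53 − 20 min = 14:33.
Centrifugation starts at 14:33 − 247 min = 10:26.
Incubation starts at 10:26 + 492 min = 18:38.
From 14:53 to 18:38 is 3 h 45 min.

3 h 45 min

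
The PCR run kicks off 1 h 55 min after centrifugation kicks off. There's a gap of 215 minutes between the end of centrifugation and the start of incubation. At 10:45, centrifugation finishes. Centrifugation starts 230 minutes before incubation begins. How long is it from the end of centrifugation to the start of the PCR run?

1 hour 40 minutes

Incubation starts at 10:45 + 215 min = 14:20.
Centrifugation starts at 14:20 − 230 min = 10:30.
The PCR run starts at 10:30 + 115 min = 12:25.
From 10:45 to 12:25 is 1 hour 40 minutes.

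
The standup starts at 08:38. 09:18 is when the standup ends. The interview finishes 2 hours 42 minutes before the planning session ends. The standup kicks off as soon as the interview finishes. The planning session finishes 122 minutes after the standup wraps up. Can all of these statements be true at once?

Yes

The planning session ends at 09:18 + 122 min = 11:20.
The interview ends at 11:20 − 162 min = 08:38.
So the standup starts at 08:38.
That matches the stated 08:38, so the schedule is consistent.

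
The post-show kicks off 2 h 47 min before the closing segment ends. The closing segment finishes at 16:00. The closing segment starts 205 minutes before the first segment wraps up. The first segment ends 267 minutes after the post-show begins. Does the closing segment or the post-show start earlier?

The post-show starts at 16:00 − 167 min = 13:13.
The first segment ends at 13:13 + 267 min = 17:40.
The closing segment starts at 17:40 − 205 min = 14:15.
The closing segment starts at 14:15 and the post-show starts at 13:13, so the post-show is first.

the post-show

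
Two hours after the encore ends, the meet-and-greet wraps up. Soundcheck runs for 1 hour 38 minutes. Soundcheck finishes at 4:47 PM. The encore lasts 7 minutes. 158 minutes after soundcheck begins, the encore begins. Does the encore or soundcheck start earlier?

soundcheck

Soundcheck starts at 4:47 PM − 98 min = 3:09 PM.
The encore starts at 3:09 PM + 158 min = 5:47 PM.
The encore starts at 5:47 PM and soundcheck starts at 3:09 PM, so soundcheck is first.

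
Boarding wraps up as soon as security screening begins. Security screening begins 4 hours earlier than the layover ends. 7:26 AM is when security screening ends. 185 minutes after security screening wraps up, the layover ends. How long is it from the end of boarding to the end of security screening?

The layover ends at 7:26 AM + 185 min = 10:31 AM.
Security screening starts at 10:31 AM − 240 min = 6:31 AM.
So boarding ends at 6:31 AM.
From 6:31 AM to 7:26 AM is 55 minutes.

55 minutes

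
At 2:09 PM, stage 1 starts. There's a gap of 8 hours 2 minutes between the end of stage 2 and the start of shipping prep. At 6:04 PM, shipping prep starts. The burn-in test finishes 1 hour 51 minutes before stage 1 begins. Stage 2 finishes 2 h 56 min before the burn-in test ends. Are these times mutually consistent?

The burn-in test ends at 2:09 PM − 111 min = 12:18 PM.
Stage 2 ends at 12:18 PM − 176 min = 9:22 AM.
Shipping prep starts at 9:22 AM + 482 min = 5:24 PM.
But shipping prep is also said to start at 6:04 PM — a 40-minute conflict.

No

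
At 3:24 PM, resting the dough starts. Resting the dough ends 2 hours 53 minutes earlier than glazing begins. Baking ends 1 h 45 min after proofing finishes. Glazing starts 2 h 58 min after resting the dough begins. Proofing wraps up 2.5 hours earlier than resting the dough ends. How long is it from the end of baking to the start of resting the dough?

40 minutes

Glazing starts at 3:24 PM + 178 min = 6:22 PM.
Resting the dough ends at 6:22 PM − 173 min = 3:29 PM.
Proofing ends at 3:29 PM − 150 min = 12:59 PM.
Baking ends at 12:59 PM + 105 min = 2:44 PM.
From 2:44 PM to 3:24 PM is 40 minutes.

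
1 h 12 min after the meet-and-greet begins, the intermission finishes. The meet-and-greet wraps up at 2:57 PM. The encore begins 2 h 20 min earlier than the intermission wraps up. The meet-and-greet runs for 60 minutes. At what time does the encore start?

The meet-and-greet starts at 2:57 PM − 60 min = 1:57 PM.
The intermission ends at 1:57 PM + 72 min = 3:09 PM.
The encore starts at 3:09 PM − 140 min = 12:49 PM.

12:49 PM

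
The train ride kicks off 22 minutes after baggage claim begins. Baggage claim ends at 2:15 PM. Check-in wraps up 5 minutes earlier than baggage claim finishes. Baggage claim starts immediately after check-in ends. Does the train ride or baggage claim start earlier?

baggage claim

Check-in ends at 2:15 PM − 5 min = 2:10 PM.
So baggage claim starts at 2:10 PM.
The train ride starts at 2:10 PM + 22 min = 2:32 PM.
The train ride starts at 2:32 PM and baggage claim starts at 2:10 PM, so baggage claim is first.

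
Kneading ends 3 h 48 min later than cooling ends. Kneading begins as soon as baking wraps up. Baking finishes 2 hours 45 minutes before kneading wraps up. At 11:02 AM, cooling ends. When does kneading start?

12:05 PM

Kneading ends at 11:02 AM + 228 min = 2:50 PM.
Baking ends at 2:50 PM − 165 min = 12:05 PM.
So kneading starts at 12:05 PM.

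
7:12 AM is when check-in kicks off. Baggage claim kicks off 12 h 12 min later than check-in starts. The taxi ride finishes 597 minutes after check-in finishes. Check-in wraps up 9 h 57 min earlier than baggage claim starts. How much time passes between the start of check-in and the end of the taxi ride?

12 hours 12 minutes

Baggage claim starts at 7:12 AM + 732 min = 7:24 PM.
Check-in ends at 7:24 PM − 597 min = 9:27 AM.
The taxi ride ends at 9:27 AM + 597 min = 7:24 PM.
From 7:12 AM to 7:24 PM is 12 hours 12 minutes.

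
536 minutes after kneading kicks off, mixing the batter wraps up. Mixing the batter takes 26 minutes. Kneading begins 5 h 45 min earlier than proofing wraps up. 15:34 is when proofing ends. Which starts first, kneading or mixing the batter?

kneading

Kneading starts at 15:34 − 345 min = 09:49.
Mixing the batter ends at 09:49 + 536 min = 18:45.
Mixing the batter starts at 18:45 − 26 min = 18:19.
Kneading starts at 09:49 and mixing the batter starts at 18:19, so kneading is first.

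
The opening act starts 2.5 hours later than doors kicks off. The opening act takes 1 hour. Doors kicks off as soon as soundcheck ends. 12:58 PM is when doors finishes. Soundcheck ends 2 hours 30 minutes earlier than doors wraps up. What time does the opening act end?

Soundcheck ends at 12:58 PM − 150 min = 10:28 AM.
So doors starts at 10:28 AM.
The opening act starts at 10:28 AM + 150 min = 12:58 PM.
The opening act ends at 12:58 PM + 60 min = 1:58 PM.

1:58 PM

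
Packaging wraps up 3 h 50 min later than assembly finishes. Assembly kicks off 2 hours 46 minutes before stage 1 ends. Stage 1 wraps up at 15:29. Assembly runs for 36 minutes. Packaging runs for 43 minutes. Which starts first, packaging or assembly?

Assembly starts at 15:29 − 166 min = 12:43.
Assembly ends at 12:43 + 36 min = 13:19.
Packaging ends at 13:19 + 230 min = 17:09.
Packaging starts at 17:09 − 43 min = 16:26.
Packaging starts at 16:26 and assembly starts at 12:43, so assembly is first.

assembly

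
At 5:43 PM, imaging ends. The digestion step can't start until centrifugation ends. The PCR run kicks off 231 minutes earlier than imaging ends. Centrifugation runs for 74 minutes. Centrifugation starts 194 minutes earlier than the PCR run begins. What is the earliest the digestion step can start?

The PCR run starts at 5:43 PM − 231 min = 1:52 PM.
Centrifugation starts at 1:52 PM − 194 min = 10:38 AM.
Centrifugation ends at 10:38 AM + 74 min = 11:52 AM.
The digestion step is bounded by centrifugation, so the earliest it can start is 11:52 AM.

11:52 AM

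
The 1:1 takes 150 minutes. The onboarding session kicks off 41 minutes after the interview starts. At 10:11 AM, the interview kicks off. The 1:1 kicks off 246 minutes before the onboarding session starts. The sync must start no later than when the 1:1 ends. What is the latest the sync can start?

The onboarding session starts at 10:11 AM + 41 min = 10:52 AM.
The 1:1 starts at 10:52 AM − 246 min = 6:46 AM.
The 1:1 ends at 6:46 AM + 150 min = 9:16 AM.
The sync is bounded by the 1:1, so the latest it can start is 9:16 AM.

9:16 AM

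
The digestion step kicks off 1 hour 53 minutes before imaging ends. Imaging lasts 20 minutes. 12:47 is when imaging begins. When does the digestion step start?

11:14

Imaging ends at 12:47 + 20 min = 13:07.
The digestion step starts at 13:07 − 113 min = 11:14.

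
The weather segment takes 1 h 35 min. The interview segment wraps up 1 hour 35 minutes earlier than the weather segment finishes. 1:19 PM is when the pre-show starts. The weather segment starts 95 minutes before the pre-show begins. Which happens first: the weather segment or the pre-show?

The weather segment starts at 1:19 PM − 95 min = 11:44 AM.
The weather segment starts at 11:44 AM and the pre-show starts at 1:19 PM, so the weather segment is first.

the weather segment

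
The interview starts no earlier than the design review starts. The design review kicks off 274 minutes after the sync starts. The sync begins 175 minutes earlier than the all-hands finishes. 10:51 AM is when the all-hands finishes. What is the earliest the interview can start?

12:30 PM

The sync starts at 10:51 AM − 175 min = 7:56 AM.
The design review starts at 7:56 AM + 274 min = 12:30 PM.
The interview is bounded by the design review, so the earliest it can start is 12:30 PM.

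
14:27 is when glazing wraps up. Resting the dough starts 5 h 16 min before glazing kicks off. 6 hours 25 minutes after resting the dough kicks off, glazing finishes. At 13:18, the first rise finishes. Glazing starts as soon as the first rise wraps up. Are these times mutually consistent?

Yes

Glazing starts at 13:18.
Resting the dough starts at 13:18 − 316 min = 08:02.
Glazing ends at 08:02 + 385 min = 14:27.
That matches the stated 14:27, so the schedule is consistent.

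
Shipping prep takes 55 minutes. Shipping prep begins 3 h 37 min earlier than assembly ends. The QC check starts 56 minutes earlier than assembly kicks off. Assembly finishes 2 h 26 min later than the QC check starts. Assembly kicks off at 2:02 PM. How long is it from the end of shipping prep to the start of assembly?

72 minutes

The QC check starts at 2:02 PM − 56 min = 1:06 PM.
Assembly ends at 1:06 PM + 146 min = 3:32 PM.
Shipping prep starts at 3:32 PM − 217 min = 11:55 AM.
Shipping prep ends at 11:55 AM + 55 min = 12:50 PM.
From 12:50 PM to 2:02 PM is 72 minutes.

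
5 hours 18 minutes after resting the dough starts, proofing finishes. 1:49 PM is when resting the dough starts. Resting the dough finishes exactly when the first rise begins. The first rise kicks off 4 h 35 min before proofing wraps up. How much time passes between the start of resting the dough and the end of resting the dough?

43 minutes

Proofing ends at 1:49 PM + 318 min = 7:07 PM.
The first rise starts at 7:07 PM − 275 min = 2:32 PM.
So resting the dough ends at 2:32 PM.
From 1:49 PM to 2:32 PM is 43 minutes.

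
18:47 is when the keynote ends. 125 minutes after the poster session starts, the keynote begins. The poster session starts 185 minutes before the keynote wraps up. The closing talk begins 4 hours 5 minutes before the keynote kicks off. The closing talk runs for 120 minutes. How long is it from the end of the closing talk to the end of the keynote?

3 h 5 min

The poster session starts at 18:47 − 185 min = 15:42.
The keynote starts at 15:42 + 125 min = 17:47.
The closing talk starts at 17:47 − 245 min = 13:42.
The closing talk ends at 13:42 + 120 min = 15:42.
From 15:42 to 18:47 is 3 h 5 min.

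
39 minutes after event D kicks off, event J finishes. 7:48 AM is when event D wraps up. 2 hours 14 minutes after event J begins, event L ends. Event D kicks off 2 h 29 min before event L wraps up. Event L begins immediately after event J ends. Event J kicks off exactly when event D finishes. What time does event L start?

8:12 AM

Event J starts at 7:48 AM.
Event L ends at 7:48 AM + 134 min = 10:02 AM.
Event D starts at 10:02 AM − 149 min = 7:33 AM.
Event J ends at 7:33 AM + 39 min = 8:12 AM.
So event L starts at 8:12 AM.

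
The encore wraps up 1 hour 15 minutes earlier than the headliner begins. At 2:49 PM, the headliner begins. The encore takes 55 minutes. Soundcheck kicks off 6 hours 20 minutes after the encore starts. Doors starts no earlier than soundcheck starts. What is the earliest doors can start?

6:59 PM

The encore ends at 2:49 PM − 75 min = 1:34 PM.
The encore starts at 1:34 PM − 55 min = 12:39 PM.
Soundcheck starts at 12:39 PM + 380 min = 6:59 PM.
Doors is bounded by soundcheck, so the earliest it can start is 6:59 PM.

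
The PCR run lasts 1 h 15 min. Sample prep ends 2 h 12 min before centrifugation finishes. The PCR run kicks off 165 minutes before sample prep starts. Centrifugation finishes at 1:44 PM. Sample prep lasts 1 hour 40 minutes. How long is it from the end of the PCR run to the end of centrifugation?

5 h 22 min

Sample prep ends at 1:44 PM − 132 min = 11:32 AM.
Sample prep starts at 11:32 AM − 100 min = 9:52 AM.
The PCR run starts at 9:52 AM − 165 min = 7:07 AM.
The PCR run ends at 7:07 AM + 75 min = 8:22 AM.
From 8:22 AM to 1:44 PM is 5 h 22 min.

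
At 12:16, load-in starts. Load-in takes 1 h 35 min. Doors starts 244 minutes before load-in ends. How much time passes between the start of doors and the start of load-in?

Load-in ends at 12:16 + 95 min = 13:51.
Doors starts at 13:51 − 244 min = 09:47.
From 09:47 to 12:16 is 2 h 29 min.

2 h 29 min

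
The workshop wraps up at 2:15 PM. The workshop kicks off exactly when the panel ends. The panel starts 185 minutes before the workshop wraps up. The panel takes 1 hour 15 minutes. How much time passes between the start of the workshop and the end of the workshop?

1 h 50 min

The panel starts at 2:15 PM − 185 min = 11:10 AM.
The panel ends at 11:10 AM + 75 min = 12:25 PM.
So the workshop starts at 12:25 PM.
From 12:25 PM to 2:15 PM is 1 h 50 min.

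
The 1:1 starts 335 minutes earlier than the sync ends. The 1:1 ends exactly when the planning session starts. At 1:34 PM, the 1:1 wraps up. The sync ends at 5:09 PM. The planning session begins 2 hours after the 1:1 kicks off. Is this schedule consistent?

Yes

The 1:1 starts at 5:09 PM − 335 min = 11:34 AM.
The planning session starts at 11:34 AM + 120 min = 1:34 PM.
So the 1:1 ends at 1:34 PM.
That matches the stated 1:34 PM, so the schedule is consistent.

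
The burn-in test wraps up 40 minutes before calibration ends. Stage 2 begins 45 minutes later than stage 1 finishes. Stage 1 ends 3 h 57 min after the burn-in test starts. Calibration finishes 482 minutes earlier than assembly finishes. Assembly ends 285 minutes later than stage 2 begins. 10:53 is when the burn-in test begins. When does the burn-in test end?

11:38

Stage 1 ends at 10:53 + 237 min = 14:50.
Stage 2 starts at 14:50 + 45 min = 15:35.
Assembly ends at 15:35 + 285 min = 20:20.
Calibration ends at 20:20 − 482 min = 12:18.
The burn-in test ends at 12:18 − 40 min = 11:38.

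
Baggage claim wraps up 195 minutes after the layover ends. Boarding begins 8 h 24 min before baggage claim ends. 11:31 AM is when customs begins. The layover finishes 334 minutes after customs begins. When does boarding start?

11:56 AM

The layover ends at 11:31 AM + 334 min = 5:05 PM.
Baggage claim ends at 5:05 PM + 195 min = 8:20 PM.
Boarding starts at 8:20 PM − 504 min = 11:56 AM.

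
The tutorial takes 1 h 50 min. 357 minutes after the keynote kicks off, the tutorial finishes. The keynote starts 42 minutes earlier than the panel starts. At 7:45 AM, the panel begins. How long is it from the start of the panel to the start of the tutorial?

3 hours 25 minutes

The keynote starts at 7:45 AM − 42 min = 7:03 AM.
The tutorial ends at 7:03 AM + 357 min = 1:00 PM.
The tutorial starts at 1:00 PM − 110 min = 11:10 AM.
From 7:45 AM to 11:10 AM is 3 hours 25 minutes.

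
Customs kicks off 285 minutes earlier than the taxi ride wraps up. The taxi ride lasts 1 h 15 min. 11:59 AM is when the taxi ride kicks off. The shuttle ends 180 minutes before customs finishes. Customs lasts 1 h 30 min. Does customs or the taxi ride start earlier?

The taxi ride ends at 11:59 AM + 75 min = 1:14 PM.
Customs starts at 1:14 PM − 285 min = 8:29 AM.
Customs starts at 8:29 AM and the taxi ride starts at 11:59 AM, so customs is first.

customs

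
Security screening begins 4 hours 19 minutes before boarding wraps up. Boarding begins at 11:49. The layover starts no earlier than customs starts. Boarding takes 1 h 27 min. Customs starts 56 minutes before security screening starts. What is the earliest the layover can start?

08:01

Boarding ends at 11:49 + 87 min = 13:16.
Security screening starts at 13:16 − 259 min = 08:57.
Customs starts at 08:57 − 56 min = 08:01.
The layover is bounded by customs, so the earliest it can start is 08:01.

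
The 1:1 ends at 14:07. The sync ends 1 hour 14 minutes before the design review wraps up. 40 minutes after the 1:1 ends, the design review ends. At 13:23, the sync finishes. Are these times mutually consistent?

The design review ends at 14:07 + 40 min = 14:47.
The sync ends at 14:47 − 74 min = 13:33.
But the sync is also said to end at 13:23 — a 10-minute conflict.

No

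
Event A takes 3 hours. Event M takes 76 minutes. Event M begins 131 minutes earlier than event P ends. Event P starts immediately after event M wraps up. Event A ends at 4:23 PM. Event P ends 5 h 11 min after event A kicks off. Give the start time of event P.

Event A starts at 4:23 PM − 180 min = 1:23 PM.
Event P ends at 1:23 PM + 311 min = 6:34 PM.
Event M starts at 6:34 PM − 131 min = 4:23 PM.
Event M ends at 4:23 PM + 76 min = 5:39 PM.
So event P starts at 5:39 PM.

5:39 PM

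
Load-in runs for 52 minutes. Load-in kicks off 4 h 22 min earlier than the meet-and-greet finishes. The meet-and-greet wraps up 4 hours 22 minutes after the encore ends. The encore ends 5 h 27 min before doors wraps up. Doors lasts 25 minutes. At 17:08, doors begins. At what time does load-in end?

12:58

Doors ends at 17:08 + 25 min = 17:33.
The encore ends at 17:33 − 327 min = 12:06.
The meet-and-greet ends at 12:06 + 262 min = 16:28.
Load-in starts at 16:28 − 262 min = 12:06.
Load-in ends at 12:06 + 52 min = 12:58.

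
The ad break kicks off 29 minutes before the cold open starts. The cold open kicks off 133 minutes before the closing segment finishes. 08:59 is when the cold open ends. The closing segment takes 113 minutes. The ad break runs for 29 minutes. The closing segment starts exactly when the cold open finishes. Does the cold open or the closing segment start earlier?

The closing segment starts at 08:59.
The closing segment ends at 08:59 + 113 min = 10:52.
The cold open starts at 10:52 − 133 min = 08:39.
The cold open starts at 08:39 and the closing segment starts at 08:59, so the cold open is first.

the cold open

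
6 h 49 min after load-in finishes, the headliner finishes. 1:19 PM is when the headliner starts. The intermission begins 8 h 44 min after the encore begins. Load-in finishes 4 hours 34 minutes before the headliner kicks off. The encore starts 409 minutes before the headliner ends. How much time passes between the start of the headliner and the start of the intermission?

Load-in ends at 1:19 PM − 274 min = 8:45 AM.
The headliner ends at 8:45 AM + 409 min = 3:34 PM.
The encore starts at 3:34 PM − 409 min = 8:45 AM.
The intermission starts at 8:45 AM + 524 min = 5:29 PM.
From 1:19 PM to 5:29 PM is 250 minutes.

250 minutes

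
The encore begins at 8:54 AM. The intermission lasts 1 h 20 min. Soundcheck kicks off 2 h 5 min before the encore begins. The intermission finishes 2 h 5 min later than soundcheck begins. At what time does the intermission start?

Soundcheck starts at 8:54 AM − 125 min = 6:49 AM.
The intermission ends at 6:49 AM + 125 min = 8:54 AM.
The intermission starts at 8:54 AM − 80 min = 7:34 AM.

7:34 AM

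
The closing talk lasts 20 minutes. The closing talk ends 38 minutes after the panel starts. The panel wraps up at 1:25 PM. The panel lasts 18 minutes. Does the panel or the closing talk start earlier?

the panel

The panel starts at 1:25 PM − 18 min = 1:07 PM.
The closing talk ends at 1:07 PM + 38 min = 1:45 PM.
The closing talk starts at 1:45 PM − 20 min = 1:25 PM.
The panel starts at 1:07 PM and the closing talk starts at 1:25 PM, so the panel is first.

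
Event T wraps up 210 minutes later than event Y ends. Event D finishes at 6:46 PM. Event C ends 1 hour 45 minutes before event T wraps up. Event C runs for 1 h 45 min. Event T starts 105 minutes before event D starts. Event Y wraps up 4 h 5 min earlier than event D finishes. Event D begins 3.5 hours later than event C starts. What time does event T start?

Event Y ends at 6:46 PM − 245 min = 2:41 PM.
Event T ends at 2:41 PM + 210 min = 6:11 PM.
Event C ends at 6:11 PM − 105 min = 4:26 PM.
Event C starts at 4:26 PM − 105 min = 2:41 PM.
Event D starts at 2:41 PM + 210 min = 6:11 PM.
Event T starts at 6:11 PM − 105 min = 4:26 PM.

4:26 PM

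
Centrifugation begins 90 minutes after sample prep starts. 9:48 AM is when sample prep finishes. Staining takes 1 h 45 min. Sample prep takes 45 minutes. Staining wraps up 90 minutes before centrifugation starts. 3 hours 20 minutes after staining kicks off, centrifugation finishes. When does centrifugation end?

Sample prep starts at 9:48 AM − 45 min = 9:03 AM.
Centrifugation starts at 9:03 AM + 90 min = 10:33 AM.
Staining ends at 10:33 AM − 90 min = 9:03 AM.
Staining starts at 9:03 AM − 105 min = 7:18 AM.
Centrifugation ends at 7:18 AM + 200 min = 10:38 AM.

10:38 AM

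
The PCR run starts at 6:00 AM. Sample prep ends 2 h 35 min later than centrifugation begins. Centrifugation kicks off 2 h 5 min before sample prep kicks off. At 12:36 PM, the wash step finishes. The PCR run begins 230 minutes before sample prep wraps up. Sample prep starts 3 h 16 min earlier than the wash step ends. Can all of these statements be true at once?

Yes

Sample prep starts at 12:36 PM − 196 min = 9:20 AM.
Centrifugation starts at 9:20 AM − 125 min = 7:15 AM.
Sample prep ends at 7:15 AM + 155 min = 9:50 AM.
The PCR run starts at 9:50 AM − 230 min = 6:00 AM.
That matches the stated 6:00 AM, so the schedule is consistent.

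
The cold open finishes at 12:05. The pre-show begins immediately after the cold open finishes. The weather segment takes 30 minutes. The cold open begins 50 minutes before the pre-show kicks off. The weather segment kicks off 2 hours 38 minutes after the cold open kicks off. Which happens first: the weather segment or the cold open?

the cold open

The pre-show starts at 12:05.
The cold open starts at 12:05 − 50 min = 11:15.
The weather segment starts at 11:15 + 158 min = 13:53.
The weather segment starts at 13:53 and the cold open starts at 11:15, so the cold open is first.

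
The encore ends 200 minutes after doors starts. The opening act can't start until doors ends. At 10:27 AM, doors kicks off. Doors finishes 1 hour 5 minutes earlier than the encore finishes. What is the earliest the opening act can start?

12:42 PM

The encore ends at 10:27 AM + 200 min = 1:47 PM.
Doors ends at 1:47 PM − 65 min = 12:42 PM.
The opening act is bounded by doors, so the earliest it can start is 12:42 PM.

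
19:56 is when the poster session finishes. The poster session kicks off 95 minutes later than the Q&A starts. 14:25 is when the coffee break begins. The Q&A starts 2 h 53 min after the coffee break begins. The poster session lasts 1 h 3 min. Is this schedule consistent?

The Q&A starts at 14:25 + 173 min = 17:18.
The poster session starts at 17:18 + 95 min = 18:53.
The poster session ends at 18:53 + 63 min = 19:56.
That matches the stated 19:56, so the schedule is consistent.

Yes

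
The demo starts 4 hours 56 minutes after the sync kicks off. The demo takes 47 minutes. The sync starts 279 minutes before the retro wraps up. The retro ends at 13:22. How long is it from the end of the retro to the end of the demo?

1 h 4 min

The sync starts at 13:22 − 279 min = 08:43.
The demo starts at 08:43 + 296 min = 13:39.
The demo ends at 13:39 + 47 min = 14:26.
From 13:22 to 14:26 is 1 h 4 min.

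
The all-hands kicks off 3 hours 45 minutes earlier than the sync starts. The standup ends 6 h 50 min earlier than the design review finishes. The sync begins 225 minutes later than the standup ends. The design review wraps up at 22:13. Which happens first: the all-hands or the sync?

The standup ends at 22:13 − 410 min = 15:23.
The sync starts at 15:23 + 225 min = 19:08.
The all-hands starts at 19:08 − 225 min = 15:23.
The all-hands starts at 15:23 and the sync starts at 19:08, so the all-hands is first.

the all-hands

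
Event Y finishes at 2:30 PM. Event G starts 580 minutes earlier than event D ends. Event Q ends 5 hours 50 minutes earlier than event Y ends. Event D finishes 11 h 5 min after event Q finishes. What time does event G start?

Event Q ends at 2:30 PM − 350 min = 8:40 AM.
Event D ends at 8:40 AM + 665 min = 7:45 PM.
Event G starts at 7:45 PM − 580 min = 10:05 AM.

10:05 AM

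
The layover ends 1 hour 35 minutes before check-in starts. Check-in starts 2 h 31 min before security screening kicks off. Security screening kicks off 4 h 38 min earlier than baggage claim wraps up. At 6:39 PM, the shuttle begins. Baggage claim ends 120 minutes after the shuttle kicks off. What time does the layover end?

11:55 AM

Baggage claim ends at 6:39 PM + 120 min = 8:39 PM.
Security screening starts at 8:39 PM − 278 min = 4:01 PM.
Check-in starts at 4:01 PM − 151 min = 1:30 PM.
The layover ends at 1:30 PM − 95 min = 11:55 AM.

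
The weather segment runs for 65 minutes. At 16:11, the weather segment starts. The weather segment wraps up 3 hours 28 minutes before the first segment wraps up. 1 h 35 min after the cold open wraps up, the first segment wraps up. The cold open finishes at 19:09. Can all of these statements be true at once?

The first segment ends at 19:09 + 95 min = 20:44.
The weather segment ends at 20:44 − 208 min = 17:16.
The weather segment starts at 17:16 − 65 min = 16:11.
That matches the stated 16:11, so the schedule is consistent.

Yes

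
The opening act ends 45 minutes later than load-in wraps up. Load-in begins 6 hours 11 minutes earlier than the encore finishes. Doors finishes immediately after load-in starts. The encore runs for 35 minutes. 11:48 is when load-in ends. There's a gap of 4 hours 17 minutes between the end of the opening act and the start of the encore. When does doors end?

The opening act ends at 11:48 + 45 min = 12:33.
The encore starts at 12:33 + 257 min = 16:50.
The encore ends at 16:50 + 35 min = 17:25.
Load-in starts at 17:25 − 371 min = 11:14.
So doors ends at 11:14.

11:14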